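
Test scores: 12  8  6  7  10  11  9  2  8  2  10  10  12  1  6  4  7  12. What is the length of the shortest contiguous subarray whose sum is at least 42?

5

add 12: running sum 12 < 42
add 8: running sum 20 < 42
add 6: running sum 26 < 42
add 7: running sum 33 < 42
add 10: shortest ending here [12, 8, 6, 7, 10] sum 43, len 5
add 11: shortest ending here [8, 6, 7, 10, 11] sum 42, len 5
add 9: shortest ending here [6, 7, 10, 11, 9] sum 43, len 5
add 2: shortest ending here [6, 7, 10, 11, 9, 2] sum 45, len 6
add 8: shortest ending here [7, 10, 11, 9, 2, 8] sum 47, len 6
add 2: shortest ending here [10, 11, 9, 2, 8, 2] sum 42, len 6
add 10: shortest ending here [11, 9, 2, 8, 2, 10] sum 42, len 6
add 10: shortest ending here [11, 9, 2, 8, 2, 10, 10] sum 52, len 7
add 12: shortest ending here [8, 2, 10, 10, 12] sum 42, len 5
add 1: shortest ending here [8, 2, 10, 10, 12, 1] sum 43, len 6
add 6: shortest ending here [8, 2, 10, 10, 12, 1, 6] sum 49, len 7
add 4: shortest ending here [10, 10, 12, 1, 6, 4] sum 43, len 6
add 7: shortest ending here [10, 10, 12, 1, 6, 4, 7] sum 50, len 7
add 12: shortest ending here [12, 1, 6, 4, 7, 12] sum 42, len 6
Shortest qualifying length: 5.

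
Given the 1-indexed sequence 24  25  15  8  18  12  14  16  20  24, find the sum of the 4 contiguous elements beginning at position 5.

Elements at indices 5..8: 18, 12, 14, 16
sum(18, 12, 14, 16) = 60

60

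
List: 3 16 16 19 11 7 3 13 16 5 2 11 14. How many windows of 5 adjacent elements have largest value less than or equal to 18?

[3, 16, 16, 19, 11] → max 19
[16, 16, 19, 11, 7] → max 19
[16, 19, 11, 7, 3] → max 19
[19, 11, 7, 3, 13] → max 19
[11, 7, 3, 13, 16] → max 16  ≤ 18 ✓
[7, 3, 13, 16, 5] → max 16  ≤ 18 ✓
[3, 13, 16, 5, 2] → max 16  ≤ 18 ✓
[13, 16, 5, 2, 11] → max 16  ≤ 18 ✓
[16, 5, 2, 11, 14] → max 16  ≤ 18 ✓
5 windows satisfy the condition.

5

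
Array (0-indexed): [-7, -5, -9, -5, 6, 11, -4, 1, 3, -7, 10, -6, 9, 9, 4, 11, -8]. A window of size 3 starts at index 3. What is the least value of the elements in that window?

-5

Elements at indices 3..5: -5, 6, 11
min(-5, 6, 11) = -5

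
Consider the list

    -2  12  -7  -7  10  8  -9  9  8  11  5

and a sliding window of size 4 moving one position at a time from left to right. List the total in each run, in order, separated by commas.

Sliding a size-4 window across the 11 values:
(-2, 12, -7, -7) → sum -4
(12, -7, -7, 10) → sum 8
(-7, -7, 10, 8) → sum 4
(-7, 10, 8, -9) → sum 2
(10, 8, -9, 9) → sum 18
(8, -9, 9, 8) → sum 16
(-9, 9, 8, 11) → sum 19
(9, 8, 11, 5) → sum 33

-4, 8, 4, 2, 18, 16, 19, 33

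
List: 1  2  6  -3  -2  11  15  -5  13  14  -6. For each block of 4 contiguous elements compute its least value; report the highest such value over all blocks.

Each size-4 window and its min:
(1, 2, 6, -3) → min -3
(2, 6, -3, -2) → min -3
(6, -3, -2, 11) → min -3
(-3, -2, 11, 15) → min -3
(-2, 11, 15, -5) → min -5
(11, 15, -5, 13) → min -5
(15, -5, 13, 14) → min -5
(-5, 13, 14, -6) → min -6
Highest of these is -3.

-3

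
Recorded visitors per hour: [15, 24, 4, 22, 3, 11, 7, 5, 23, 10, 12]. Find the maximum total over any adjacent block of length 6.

79

Window sums for each of the 6 positions:
[15, 24, 4, 22, 3, 11] → sum 79
[24, 4, 22, 3, 11, 7] → sum 71
[4, 22, 3, 11, 7, 5] → sum 52
[22, 3, 11, 7, 5, 23] → sum 71
[3, 11, 7, 5, 23, 10] → sum 59
[11, 7, 5, 23, 10, 12] → sum 68
Maximum of these is 79.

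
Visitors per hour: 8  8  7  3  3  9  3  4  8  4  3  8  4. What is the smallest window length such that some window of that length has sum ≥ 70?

13

add 8: running sum 8 < 70
add 8: running sum 16 < 70
add 7: running sum 23 < 70
add 3: running sum 26 < 70
add 3: running sum 29 < 70
add 9: running sum 38 < 70
add 3: running sum 41 < 70
add 4: running sum 45 < 70
add 8: running sum 53 < 70
add 4: running sum 57 < 70
add 3: running sum 60 < 70
add 8: running sum 68 < 70
end 12: [8, 8, 7, 3, 3, 9, 3, 4, 8, 4, 3, 8, 4] sum 72, len 13
Shortest qualifying length: 13.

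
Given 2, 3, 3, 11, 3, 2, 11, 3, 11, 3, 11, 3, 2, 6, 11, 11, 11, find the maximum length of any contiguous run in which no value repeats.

[2] len 1
[2, 3] len 2
[3] len 1
[3, 11] len 2
[11, 3] len 2
[11, 3, 2] len 3
[3, 2, 11] len 3
[2, 11, 3] len 3
[3, 11] len 2
[11, 3] len 2
[3, 11] len 2
[11, 3] len 2
[11, 3, 2] len 3
[11, 3, 2, 6] len 4
[3, 2, 6, 11] len 4
[11] len 1
[11] len 1
Longest all-distinct length: 4.

4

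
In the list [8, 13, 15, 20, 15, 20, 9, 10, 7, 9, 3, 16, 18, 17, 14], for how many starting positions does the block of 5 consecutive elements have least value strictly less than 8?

8 13 15 20 15 → min 8
13 15 20 15 20 → min 13
15 20 15 20 9 → min 9
20 15 20 9 10 → min 9
15 20 9 10 7 → min 7  < 8 ✓
20 9 10 7 9 → min 7  < 8 ✓
9 10 7 9 3 → min 3  < 8 ✓
10 7 9 3 16 → min 3  < 8 ✓
7 9 3 16 18 → min 3  < 8 ✓
9 3 16 18 17 → min 3  < 8 ✓
3 16 18 17 14 → min 3  < 8 ✓
7 windows satisfy the condition.

7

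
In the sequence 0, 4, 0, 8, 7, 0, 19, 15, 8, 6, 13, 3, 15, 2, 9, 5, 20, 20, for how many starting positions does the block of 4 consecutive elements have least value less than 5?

12

(0, 4, 0, 8) → min 0  < 5 ✓
(4, 0, 8, 7) → min 0  < 5 ✓
(0, 8, 7, 0) → min 0  < 5 ✓
(8, 7, 0, 19) → min 0  < 5 ✓
(7, 0, 19, 15) → min 0  < 5 ✓
(0, 19, 15, 8) → min 0  < 5 ✓
(19, 15, 8, 6) → min 6
(15, 8, 6, 13) → min 6
(8, 6, 13, 3) → min 3  < 5 ✓
(6, 13, 3, 15) → min 3  < 5 ✓
(13, 3, 15, 2) → min 2  < 5 ✓
(3, 15, 2, 9) → min 2  < 5 ✓
(15, 2, 9, 5) → min 2  < 5 ✓
(2, 9, 5, 20) → min 2  < 5 ✓
(9, 5, 20, 20) → min 5
12 windows satisfy the condition.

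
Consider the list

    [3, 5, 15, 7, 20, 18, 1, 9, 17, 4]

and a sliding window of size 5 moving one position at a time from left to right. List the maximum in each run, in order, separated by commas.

20, 20, 20, 20, 20, 18

3 5 15 7 20 → max 20
5 15 7 20 18 → max 20
15 7 20 18 1 → max 20
7 20 18 1 9 → max 20
20 18 1 9 17 → max 20
18 1 9 17 4 → max 18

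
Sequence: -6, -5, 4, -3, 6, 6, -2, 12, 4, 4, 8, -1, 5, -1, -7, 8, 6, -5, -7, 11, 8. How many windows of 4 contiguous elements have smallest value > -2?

4

(-6, -5, 4, -3) → min -6
(-5, 4, -3, 6) → min -5
(4, -3, 6, 6) → min -3
(-3, 6, 6, -2) → min -3
(6, 6, -2, 12) → min -2
(6, -2, 12, 4) → min -2
(-2, 12, 4, 4) → min -2
(12, 4, 4, 8) → min 4  > -2 ✓
(4, 4, 8, -1) → min -1  > -2 ✓
(4, 8, -1, 5) → min -1  > -2 ✓
(8, -1, 5, -1) → min -1  > -2 ✓
(-1, 5, -1, -7) → min -7
(5, -1, -7, 8) → min -7
(-1, -7, 8, 6) → min -7
(-7, 8, 6, -5) → min -7
(8, 6, -5, -7) → min -7
(6, -5, -7, 11) → min -7
(-5, -7, 11, 8) → min -7
4 windows satisfy the condition.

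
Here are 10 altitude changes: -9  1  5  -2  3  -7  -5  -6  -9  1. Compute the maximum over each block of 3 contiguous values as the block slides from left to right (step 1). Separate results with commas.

Sliding a size-3 window across the 10 values:
[-9, 1, 5] → max 5
[1, 5, -2] → max 5
[5, -2, 3] → max 5
[-2, 3, -7] → max 3
[3, -7, -5] → max 3
[-7, -5, -6] → max -5
[-5, -6, -9] → max -5
[-6, -9, 1] → max 1

5, 5, 5, 3, 3, -5, -5, 1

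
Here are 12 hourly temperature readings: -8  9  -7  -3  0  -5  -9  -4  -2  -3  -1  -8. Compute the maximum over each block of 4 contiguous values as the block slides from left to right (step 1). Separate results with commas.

9, 9, 0, 0, 0, -2, -2, -1, -1

(-8, 9, -7, -3) → max 9
(9, -7, -3, 0) → max 9
(-7, -3, 0, -5) → max 0
(-3, 0, -5, -9) → max 0
(0, -5, -9, -4) → max 0
(-5, -9, -4, -2) → max -2
(-9, -4, -2, -3) → max -2
(-4, -2, -3, -1) → max -1
(-2, -3, -1, -8) → max -1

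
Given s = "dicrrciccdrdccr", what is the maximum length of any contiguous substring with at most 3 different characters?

8

Extend right; when distinct count exceeds 3, shrink from the left:
add d: window [d] (1 distinct), len 1
add i: window [d, i] (2 distinct), len 2
add c: window [d, i, c] (3 distinct), len 3
add r: window [i, c, r] (3 distinct), len 3
add r: window [i, c, r, r] (3 distinct), len 4
add c: window [i, c, r, r, c] (3 distinct), len 5
add i: window [i, c, r, r, c, i] (3 distinct), len 6
add c: window [i, c, r, r, c, i, c] (3 distinct), len 7
add c: window [i, c, r, r, c, i, c, c] (3 distinct), len 8
add d: window [c, i, c, c, d] (3 distinct), len 5
add r: window [c, c, d, r] (3 distinct), len 4
add d: window [c, c, d, r, d] (3 distinct), len 5
add c: window [c, c, d, r, d, c] (3 distinct), len 6
add c: window [c, c, d, r, d, c, c] (3 distinct), len 7
add r: window [c, c, d, r, d, c, c, r] (3 distinct), len 8
Longest length with ≤3 distinct: 8.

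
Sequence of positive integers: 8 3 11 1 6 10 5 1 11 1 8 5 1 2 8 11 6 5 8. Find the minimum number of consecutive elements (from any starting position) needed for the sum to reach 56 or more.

add 8: running sum 8 < 56
add 3: running sum 11 < 56
add 11: running sum 22 < 56
add 1: running sum 23 < 56
add 6: running sum 29 < 56
add 10: running sum 39 < 56
add 5: running sum 44 < 56
add 1: running sum 45 < 56
add 11: shortest ending here [8, 3, 11, 1, 6, 10, 5, 1, 11] sum 56, len 9
add 1: shortest ending here [8, 3, 11, 1, 6, 10, 5, 1, 11, 1] sum 57, len 10
add 8: shortest ending here [3, 11, 1, 6, 10, 5, 1, 11, 1, 8] sum 57, len 10
add 5: shortest ending here [11, 1, 6, 10, 5, 1, 11, 1, 8, 5] sum 59, len 10
add 1: shortest ending here [11, 1, 6, 10, 5, 1, 11, 1, 8, 5, 1] sum 60, len 11
add 2: shortest ending here [11, 1, 6, 10, 5, 1, 11, 1, 8, 5, 1, 2] sum 62, len 12
add 8: shortest ending here [6, 10, 5, 1, 11, 1, 8, 5, 1, 2, 8] sum 58, len 11
add 11: shortest ending here [10, 5, 1, 11, 1, 8, 5, 1, 2, 8, 11] sum 63, len 11
add 6: shortest ending here [5, 1, 11, 1, 8, 5, 1, 2, 8, 11, 6] sum 59, len 11
add 5: shortest ending here [11, 1, 8, 5, 1, 2, 8, 11, 6, 5] sum 58, len 10
add 8: shortest ending here [11, 1, 8, 5, 1, 2, 8, 11, 6, 5, 8] sum 66, len 11
Shortest qualifying length: 9.

9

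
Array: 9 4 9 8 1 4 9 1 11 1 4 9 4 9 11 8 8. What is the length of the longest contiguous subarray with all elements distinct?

4

[9] len 1
[9, 4] len 2
[4, 9] len 2
[4, 9, 8] len 3
[4, 9, 8, 1] len 4
[9, 8, 1, 4] len 4
[8, 1, 4, 9] len 4
[4, 9, 1] len 3
[4, 9, 1, 11] len 4
[11, 1] len 2
[11, 1, 4] len 3
[11, 1, 4, 9] len 4
[9, 4] len 2
[4, 9] len 2
[4, 9, 11] len 3
[4, 9, 11, 8] len 4
[8] len 1
Longest all-distinct length: 4.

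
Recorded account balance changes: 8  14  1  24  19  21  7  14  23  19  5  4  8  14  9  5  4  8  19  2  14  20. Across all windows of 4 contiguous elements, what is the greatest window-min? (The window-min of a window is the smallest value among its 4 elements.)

[8, 14, 1, 24] → min 1
[14, 1, 24, 19] → min 1
[1, 24, 19, 21] → min 1
[24, 19, 21, 7] → min 7
[19, 21, 7, 14] → min 7
[21, 7, 14, 23] → min 7
[7, 14, 23, 19] → min 7
[14, 23, 19, 5] → min 5
[23, 19, 5, 4] → min 4
[19, 5, 4, 8] → min 4
[5, 4, 8, 14] → min 4
[4, 8, 14, 9] → min 4
[8, 14, 9, 5] → min 5
[14, 9, 5, 4] → min 4
[9, 5, 4, 8] → min 4
[5, 4, 8, 19] → min 4
[4, 8, 19, 2] → min 2
[8, 19, 2, 14] → min 2
[19, 2, 14, 20] → min 2
Greatest of these is 7.

7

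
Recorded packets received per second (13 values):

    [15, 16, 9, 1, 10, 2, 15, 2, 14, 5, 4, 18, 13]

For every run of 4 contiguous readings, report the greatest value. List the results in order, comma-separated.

16, 16, 10, 15, 15, 15, 15, 14, 18, 18

15 16 9 1 → max 16
16 9 1 10 → max 16
9 1 10 2 → max 10
1 10 2 15 → max 15
10 2 15 2 → max 15
2 15 2 14 → max 15
15 2 14 5 → max 15
2 14 5 4 → max 14
14 5 4 18 → max 18
5 4 18 13 → max 18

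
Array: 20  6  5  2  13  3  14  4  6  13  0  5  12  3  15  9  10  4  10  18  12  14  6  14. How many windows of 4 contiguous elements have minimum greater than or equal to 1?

17

[20, 6, 5, 2] → min 2  ≥ 1 ✓
[6, 5, 2, 13] → min 2  ≥ 1 ✓
[5, 2, 13, 3] → min 2  ≥ 1 ✓
[2, 13, 3, 14] → min 2  ≥ 1 ✓
[13, 3, 14, 4] → min 3  ≥ 1 ✓
[3, 14, 4, 6] → min 3  ≥ 1 ✓
[14, 4, 6, 13] → min 4  ≥ 1 ✓
[4, 6, 13, 0] → min 0
[6, 13, 0, 5] → min 0
[13, 0, 5, 12] → min 0
[0, 5, 12, 3] → min 0
[5, 12, 3, 15] → min 3  ≥ 1 ✓
[12, 3, 15, 9] → min 3  ≥ 1 ✓
[3, 15, 9, 10] → min 3  ≥ 1 ✓
[15, 9, 10, 4] → min 4  ≥ 1 ✓
[9, 10, 4, 10] → min 4  ≥ 1 ✓
[10, 4, 10, 18] → min 4  ≥ 1 ✓
[4, 10, 18, 12] → min 4  ≥ 1 ✓
[10, 18, 12, 14] → min 10  ≥ 1 ✓
[18, 12, 14, 6] → min 6  ≥ 1 ✓
[12, 14, 6, 14] → min 6  ≥ 1 ✓
17 windows satisfy the condition.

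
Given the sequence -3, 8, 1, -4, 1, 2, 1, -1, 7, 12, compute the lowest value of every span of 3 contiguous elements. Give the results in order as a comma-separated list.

(-3, 8, 1) → min -3
(8, 1, -4) → min -4
(1, -4, 1) → min -4
(-4, 1, 2) → min -4
(1, 2, 1) → min 1
(2, 1, -1) → min -1
(1, -1, 7) → min -1
(-1, 7, 12) → min -1

-3, -4, -4, -4, 1, -1, -1, -1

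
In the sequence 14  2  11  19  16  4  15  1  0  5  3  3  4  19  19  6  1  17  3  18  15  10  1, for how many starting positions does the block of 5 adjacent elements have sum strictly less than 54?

(14, 2, 11, 19, 16) → sum 62
(2, 11, 19, 16, 4) → sum 52  < 54 ✓
(11, 19, 16, 4, 15) → sum 65
(19, 16, 4, 15, 1) → sum 55
(16, 4, 15, 1, 0) → sum 36  < 54 ✓
(4, 15, 1, 0, 5) → sum 25  < 54 ✓
(15, 1, 0, 5, 3) → sum 24  < 54 ✓
(1, 0, 5, 3, 3) → sum 12  < 54 ✓
(0, 5, 3, 3, 4) → sum 15  < 54 ✓
(5, 3, 3, 4, 19) → sum 34  < 54 ✓
(3, 3, 4, 19, 19) → sum 48  < 54 ✓
(3, 4, 19, 19, 6) → sum 51  < 54 ✓
(4, 19, 19, 6, 1) → sum 49  < 54 ✓
(19, 19, 6, 1, 17) → sum 62
(19, 6, 1, 17, 3) → sum 46  < 54 ✓
(6, 1, 17, 3, 18) → sum 45  < 54 ✓
(1, 17, 3, 18, 15) → sum 54
(17, 3, 18, 15, 10) → sum 63
(3, 18, 15, 10, 1) → sum 47  < 54 ✓
13 windows satisfy the condition.

13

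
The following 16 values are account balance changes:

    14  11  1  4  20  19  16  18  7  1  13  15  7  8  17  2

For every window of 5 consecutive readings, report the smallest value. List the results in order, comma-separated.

Sliding a size-5 window across the 16 values:
[14, 11, 1, 4, 20] → min 1
[11, 1, 4, 20, 19] → min 1
[1, 4, 20, 19, 16] → min 1
[4, 20, 19, 16, 18] → min 4
[20, 19, 16, 18, 7] → min 7
[19, 16, 18, 7, 1] → min 1
[16, 18, 7, 1, 13] → min 1
[18, 7, 1, 13, 15] → min 1
[7, 1, 13, 15, 7] → min 1
[1, 13, 15, 7, 8] → min 1
[13, 15, 7, 8, 17] → min 7
[15, 7, 8, 17, 2] → min 2

1, 1, 1, 4, 7, 1, 1, 1, 1, 1, 7, 2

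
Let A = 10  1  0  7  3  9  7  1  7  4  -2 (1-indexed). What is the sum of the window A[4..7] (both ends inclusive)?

Elements at indices 4..7: 7, 3, 9, 7
sum(7, 3, 9, 7) = 26

26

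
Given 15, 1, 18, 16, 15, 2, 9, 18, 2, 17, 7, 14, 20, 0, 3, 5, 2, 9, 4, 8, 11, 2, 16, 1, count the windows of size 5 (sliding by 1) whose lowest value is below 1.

(15, 1, 18, 16, 15) → min 1
(1, 18, 16, 15, 2) → min 1
(18, 16, 15, 2, 9) → min 2
(16, 15, 2, 9, 18) → min 2
(15, 2, 9, 18, 2) → min 2
(2, 9, 18, 2, 17) → min 2
(9, 18, 2, 17, 7) → min 2
(18, 2, 17, 7, 14) → min 2
(2, 17, 7, 14, 20) → min 2
(17, 7, 14, 20, 0) → min 0  < 1 ✓
(7, 14, 20, 0, 3) → min 0  < 1 ✓
(14, 20, 0, 3, 5) → min 0  < 1 ✓
(20, 0, 3, 5, 2) → min 0  < 1 ✓
(0, 3, 5, 2, 9) → min 0  < 1 ✓
(3, 5, 2, 9, 4) → min 2
(5, 2, 9, 4, 8) → min 2
(2, 9, 4, 8, 11) → min 2
(9, 4, 8, 11, 2) → min 2
(4, 8, 11, 2, 16) → min 2
(8, 11, 2, 16, 1) → min 1
5 windows satisfy the condition.

5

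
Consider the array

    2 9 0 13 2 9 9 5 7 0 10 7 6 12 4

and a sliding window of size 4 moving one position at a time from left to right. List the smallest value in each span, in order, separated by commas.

Sliding a size-4 window across the 15 values:
[2, 9, 0, 13] → min 0
[9, 0, 13, 2] → min 0
[0, 13, 2, 9] → min 0
[13, 2, 9, 9] → min 2
[2, 9, 9, 5] → min 2
[9, 9, 5, 7] → min 5
[9, 5, 7, 0] → min 0
[5, 7, 0, 10] → min 0
[7, 0, 10, 7] → min 0
[0, 10, 7, 6] → min 0
[10, 7, 6, 12] → min 6
[7, 6, 12, 4] → min 4

0, 0, 0, 2, 2, 5, 0, 0, 0, 0, 6, 4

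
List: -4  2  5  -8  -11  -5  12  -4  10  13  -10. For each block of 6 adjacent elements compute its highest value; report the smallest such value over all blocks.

5

-4 2 5 -8 -11 -5 → max 5
2 5 -8 -11 -5 12 → max 12
5 -8 -11 -5 12 -4 → max 12
-8 -11 -5 12 -4 10 → max 12
-11 -5 12 -4 10 13 → max 13
-5 12 -4 10 13 -10 → max 13
Smallest of these is 5.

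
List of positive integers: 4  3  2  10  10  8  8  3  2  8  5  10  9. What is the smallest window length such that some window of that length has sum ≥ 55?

9

add 4: running sum 4 < 55
add 3: running sum 7 < 55
add 2: running sum 9 < 55
add 10: running sum 19 < 55
add 10: running sum 29 < 55
add 8: running sum 37 < 55
add 8: running sum 45 < 55
add 3: running sum 48 < 55
add 2: running sum 50 < 55
add 8: shortest ending here [4, 3, 2, 10, 10, 8, 8, 3, 2, 8] sum 58, len 10
add 5: shortest ending here [2, 10, 10, 8, 8, 3, 2, 8, 5] sum 56, len 9
add 10: shortest ending here [10, 10, 8, 8, 3, 2, 8, 5, 10] sum 64, len 9
add 9: shortest ending here [10, 8, 8, 3, 2, 8, 5, 10, 9] sum 63, len 9
Shortest qualifying length: 9.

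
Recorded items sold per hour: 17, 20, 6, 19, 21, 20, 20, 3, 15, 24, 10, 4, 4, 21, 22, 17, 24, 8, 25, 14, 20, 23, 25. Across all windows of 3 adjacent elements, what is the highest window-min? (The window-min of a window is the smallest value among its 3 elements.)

17 20 6 → min 6
20 6 19 → min 6
6 19 21 → min 6
19 21 20 → min 19
21 20 20 → min 20
20 20 3 → min 3
20 3 15 → min 3
3 15 24 → min 3
15 24 10 → min 10
24 10 4 → min 4
10 4 4 → min 4
4 4 21 → min 4
4 21 22 → min 4
21 22 17 → min 17
22 17 24 → min 17
17 24 8 → min 8
24 8 25 → min 8
8 25 14 → min 8
25 14 20 → min 14
14 20 23 → min 14
20 23 25 → min 20
Highest of these is 20.

20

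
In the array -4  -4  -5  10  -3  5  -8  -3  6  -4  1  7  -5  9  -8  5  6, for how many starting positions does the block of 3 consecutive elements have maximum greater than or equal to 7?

8

(-4, -4, -5) → max -4
(-4, -5, 10) → max 10  ≥ 7 ✓
(-5, 10, -3) → max 10  ≥ 7 ✓
(10, -3, 5) → max 10  ≥ 7 ✓
(-3, 5, -8) → max 5
(5, -8, -3) → max 5
(-8, -3, 6) → max 6
(-3, 6, -4) → max 6
(6, -4, 1) → max 6
(-4, 1, 7) → max 7  ≥ 7 ✓
(1, 7, -5) → max 7  ≥ 7 ✓
(7, -5, 9) → max 9  ≥ 7 ✓
(-5, 9, -8) → max 9  ≥ 7 ✓
(9, -8, 5) → max 9  ≥ 7 ✓
(-8, 5, 6) → max 6
8 windows satisfy the condition.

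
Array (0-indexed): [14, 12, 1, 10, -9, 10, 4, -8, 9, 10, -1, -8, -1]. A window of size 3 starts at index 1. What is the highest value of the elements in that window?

Elements at indices 1..3: 12, 1, 10
max(12, 1, 10) = 12

12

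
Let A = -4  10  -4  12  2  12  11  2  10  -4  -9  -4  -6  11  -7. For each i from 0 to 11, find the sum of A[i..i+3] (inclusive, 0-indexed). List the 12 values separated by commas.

-4 10 -4 12 → sum 14
10 -4 12 2 → sum 20
-4 12 2 12 → sum 22
12 2 12 11 → sum 37
2 12 11 2 → sum 27
12 11 2 10 → sum 35
11 2 10 -4 → sum 19
2 10 -4 -9 → sum -1
10 -4 -9 -4 → sum -7
-4 -9 -4 -6 → sum -23
-9 -4 -6 11 → sum -8
-4 -6 11 -7 → sum -6

14, 20, 22, 37, 27, 35, 19, -1, -7, -23, -8, -6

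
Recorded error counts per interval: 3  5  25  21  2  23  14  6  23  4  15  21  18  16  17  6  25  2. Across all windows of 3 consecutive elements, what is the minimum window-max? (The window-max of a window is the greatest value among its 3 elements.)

[3, 5, 25] → max 25
[5, 25, 21] → max 25
[25, 21, 2] → max 25
[21, 2, 23] → max 23
[2, 23, 14] → max 23
[23, 14, 6] → max 23
[14, 6, 23] → max 23
[6, 23, 4] → max 23
[23, 4, 15] → max 23
[4, 15, 21] → max 21
[15, 21, 18] → max 21
[21, 18, 16] → max 21
[18, 16, 17] → max 18
[16, 17, 6] → max 17
[17, 6, 25] → max 25
[6, 25, 2] → max 25
Minimum of these is 17.

17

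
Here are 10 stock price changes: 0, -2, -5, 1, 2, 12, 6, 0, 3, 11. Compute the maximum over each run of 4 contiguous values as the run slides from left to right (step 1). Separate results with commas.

1, 2, 12, 12, 12, 12, 11

[0, -2, -5, 1] → max 1
[-2, -5, 1, 2] → max 2
[-5, 1, 2, 12] → max 12
[1, 2, 12, 6] → max 12
[2, 12, 6, 0] → max 12
[12, 6, 0, 3] → max 12
[6, 0, 3, 11] → max 11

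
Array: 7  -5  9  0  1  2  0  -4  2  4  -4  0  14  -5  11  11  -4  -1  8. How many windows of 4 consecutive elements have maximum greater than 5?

[7, -5, 9, 0] → max 9  > 5 ✓
[-5, 9, 0, 1] → max 9  > 5 ✓
[9, 0, 1, 2] → max 9  > 5 ✓
[0, 1, 2, 0] → max 2
[1, 2, 0, -4] → max 2
[2, 0, -4, 2] → max 2
[0, -4, 2, 4] → max 4
[-4, 2, 4, -4] → max 4
[2, 4, -4, 0] → max 4
[4, -4, 0, 14] → max 14  > 5 ✓
[-4, 0, 14, -5] → max 14  > 5 ✓
[0, 14, -5, 11] → max 14  > 5 ✓
[14, -5, 11, 11] → max 14  > 5 ✓
[-5, 11, 11, -4] → max 11  > 5 ✓
[11, 11, -4, -1] → max 11  > 5 ✓
[11, -4, -1, 8] → max 11  > 5 ✓
10 windows satisfy the condition.

10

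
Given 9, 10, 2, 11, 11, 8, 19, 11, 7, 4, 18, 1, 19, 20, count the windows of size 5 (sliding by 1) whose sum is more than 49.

5

9 10 2 11 11 → sum 43
10 2 11 11 8 → sum 42
2 11 11 8 19 → sum 51  > 49 ✓
11 11 8 19 11 → sum 60  > 49 ✓
11 8 19 11 7 → sum 56  > 49 ✓
8 19 11 7 4 → sum 49
19 11 7 4 18 → sum 59  > 49 ✓
11 7 4 18 1 → sum 41
7 4 18 1 19 → sum 49
4 18 1 19 20 → sum 62  > 49 ✓
5 windows satisfy the condition.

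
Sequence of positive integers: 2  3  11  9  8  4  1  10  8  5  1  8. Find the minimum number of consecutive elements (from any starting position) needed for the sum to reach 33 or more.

5

add 2: running sum 2 < 33
add 3: running sum 5 < 33
add 11: running sum 16 < 33
add 9: running sum 25 < 33
add 8: shortest ending here [2, 3, 11, 9, 8] sum 33, len 5
add 4: shortest ending here [3, 11, 9, 8, 4] sum 35, len 5
add 1: shortest ending here [11, 9, 8, 4, 1] sum 33, len 5
add 10: shortest ending here [11, 9, 8, 4, 1, 10] sum 43, len 6
add 8: shortest ending here [9, 8, 4, 1, 10, 8] sum 40, len 6
add 5: shortest ending here [8, 4, 1, 10, 8, 5] sum 36, len 6
add 1: shortest ending here [8, 4, 1, 10, 8, 5, 1] sum 37, len 7
add 8: shortest ending here [1, 10, 8, 5, 1, 8] sum 33, len 6
Shortest qualifying length: 5.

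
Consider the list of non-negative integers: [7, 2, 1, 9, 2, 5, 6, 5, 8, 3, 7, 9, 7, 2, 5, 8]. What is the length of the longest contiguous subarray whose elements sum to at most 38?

8

Extend to the right; shrink from the left whenever the sum exceeds 38:
→ 7: sum 7, len 1
→ 2: sum 9, len 2
→ 1: sum 10, len 3
→ 9: sum 19, len 4
→ 2: sum 21, len 5
→ 5: sum 26, len 6
→ 6: sum 32, len 7
→ 5: sum 37, len 8
→ 8 (dropped 7): sum 38, len 8
→ 3 (dropped 2, 1): sum 38, len 7
→ 7 (dropped 9): sum 36, len 7
→ 9 (dropped 2, 5): sum 38, len 6
→ 7 (dropped 6, 5): sum 34, len 5
→ 2: sum 36, len 6
→ 5 (dropped 8): sum 33, len 6
→ 8 (dropped 3): sum 38, len 6
Longest length seen: 8.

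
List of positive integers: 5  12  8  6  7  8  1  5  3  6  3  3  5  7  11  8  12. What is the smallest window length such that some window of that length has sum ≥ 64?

11

add 5: running sum 5 < 64
add 12: running sum 17 < 64
add 8: running sum 25 < 64
add 6: running sum 31 < 64
add 7: running sum 38 < 64
add 8: running sum 46 < 64
add 1: running sum 47 < 64
add 5: running sum 52 < 64
add 3: running sum 55 < 64
add 6: running sum 61 < 64
end 10: [5, 12, 8, 6, 7, 8, 1, 5, 3, 6, 3] sum 64, len 11
end 11: [5, 12, 8, 6, 7, 8, 1, 5, 3, 6, 3, 3] sum 67, len 12
end 12: [12, 8, 6, 7, 8, 1, 5, 3, 6, 3, 3, 5] sum 67, len 12
end 13: [12, 8, 6, 7, 8, 1, 5, 3, 6, 3, 3, 5, 7] sum 74, len 13
end 14: [6, 7, 8, 1, 5, 3, 6, 3, 3, 5, 7, 11] sum 65, len 12
end 15: [7, 8, 1, 5, 3, 6, 3, 3, 5, 7, 11, 8] sum 67, len 12
end 16: [1, 5, 3, 6, 3, 3, 5, 7, 11, 8, 12] sum 64, len 11
Shortest qualifying length: 11.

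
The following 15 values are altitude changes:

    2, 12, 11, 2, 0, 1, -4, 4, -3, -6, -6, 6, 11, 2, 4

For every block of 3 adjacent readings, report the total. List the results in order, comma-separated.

25, 25, 13, 3, -3, 1, -3, -5, -15, -6, 11, 19, 17

[2, 12, 11] → sum 25
[12, 11, 2] → sum 25
[11, 2, 0] → sum 13
[2, 0, 1] → sum 3
[0, 1, -4] → sum -3
[1, -4, 4] → sum 1
[-4, 4, -3] → sum -3
[4, -3, -6] → sum -5
[-3, -6, -6] → sum -15
[-6, -6, 6] → sum -6
[-6, 6, 11] → sum 11
[6, 11, 2] → sum 19
[11, 2, 4] → sum 17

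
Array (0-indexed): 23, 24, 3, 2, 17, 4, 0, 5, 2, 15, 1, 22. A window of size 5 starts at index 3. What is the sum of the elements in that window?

28

Elements at indices 3..7: 2, 17, 4, 0, 5
sum(2, 17, 4, 0, 5) = 28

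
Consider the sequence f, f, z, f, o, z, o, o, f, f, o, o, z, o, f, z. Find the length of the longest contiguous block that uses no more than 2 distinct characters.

6

[f] 1 distinct, len 1
[f, f] 1 distinct, len 2
[f, f, z] 2 distinct, len 3
[f, f, z, f] 2 distinct, len 4
[f, o] 2 distinct, len 2
[o, z] 2 distinct, len 2
[o, z, o] 2 distinct, len 3
[o, z, o, o] 2 distinct, len 4
[o, o, f] 2 distinct, len 3
[o, o, f, f] 2 distinct, len 4
[o, o, f, f, o] 2 distinct, len 5
[o, o, f, f, o, o] 2 distinct, len 6
[o, o, z] 2 distinct, len 3
[o, o, z, o] 2 distinct, len 4
[o, f] 2 distinct, len 2
[f, z] 2 distinct, len 2
Longest length with ≤2 distinct: 6.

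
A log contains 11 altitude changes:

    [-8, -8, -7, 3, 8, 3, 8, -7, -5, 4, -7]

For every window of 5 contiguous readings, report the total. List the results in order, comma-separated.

Sliding a size-5 window across the 11 values:
[-8, -8, -7, 3, 8] → sum -12
[-8, -7, 3, 8, 3] → sum -1
[-7, 3, 8, 3, 8] → sum 15
[3, 8, 3, 8, -7] → sum 15
[8, 3, 8, -7, -5] → sum 7
[3, 8, -7, -5, 4] → sum 3
[8, -7, -5, 4, -7] → sum -7

-12, -1, 15, 15, 7, 3, -7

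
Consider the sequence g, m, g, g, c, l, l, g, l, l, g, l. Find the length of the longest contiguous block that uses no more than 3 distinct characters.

add g: window [g] (1 distinct), len 1
add m: window [g, m] (2 distinct), len 2
add g: window [g, m, g] (2 distinct), len 3
add g: window [g, m, g, g] (2 distinct), len 4
add c: window [g, m, g, g, c] (3 distinct), len 5
add l: window [g, g, c, l] (3 distinct), len 4
add l: window [g, g, c, l, l] (3 distinct), len 5
add g: window [g, g, c, l, l, g] (3 distinct), len 6
add l: window [g, g, c, l, l, g, l] (3 distinct), len 7
add l: window [g, g, c, l, l, g, l, l] (3 distinct), len 8
add g: window [g, g, c, l, l, g, l, l, g] (3 distinct), len 9
add l: window [g, g, c, l, l, g, l, l, g, l] (3 distinct), len 10
Longest length with ≤3 distinct: 10.

10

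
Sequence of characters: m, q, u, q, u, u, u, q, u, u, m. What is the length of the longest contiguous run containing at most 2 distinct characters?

9

Extend right; when distinct count exceeds 2, shrink from the left:
[m] 1 distinct, len 1
[m, q] 2 distinct, len 2
[q, u] 2 distinct, len 2
[q, u, q] 2 distinct, len 3
[q, u, q, u] 2 distinct, len 4
[q, u, q, u, u] 2 distinct, len 5
[q, u, q, u, u, u] 2 distinct, len 6
[q, u, q, u, u, u, q] 2 distinct, len 7
[q, u, q, u, u, u, q, u] 2 distinct, len 8
[q, u, q, u, u, u, q, u, u] 2 distinct, len 9
[u, u, m] 2 distinct, len 3
Longest length with ≤2 distinct: 9.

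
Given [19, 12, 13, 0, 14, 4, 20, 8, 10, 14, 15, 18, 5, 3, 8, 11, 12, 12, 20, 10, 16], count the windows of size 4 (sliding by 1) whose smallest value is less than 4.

[19, 12, 13, 0] → min 0  < 4 ✓
[12, 13, 0, 14] → min 0  < 4 ✓
[13, 0, 14, 4] → min 0  < 4 ✓
[0, 14, 4, 20] → min 0  < 4 ✓
[14, 4, 20, 8] → min 4
[4, 20, 8, 10] → min 4
[20, 8, 10, 14] → min 8
[8, 10, 14, 15] → min 8
[10, 14, 15, 18] → min 10
[14, 15, 18, 5] → min 5
[15, 18, 5, 3] → min 3  < 4 ✓
[18, 5, 3, 8] → min 3  < 4 ✓
[5, 3, 8, 11] → min 3  < 4 ✓
[3, 8, 11, 12] → min 3  < 4 ✓
[8, 11, 12, 12] → min 8
[11, 12, 12, 20] → min 11
[12, 12, 20, 10] → min 10
[12, 20, 10, 16] → min 10
8 windows satisfy the condition.

8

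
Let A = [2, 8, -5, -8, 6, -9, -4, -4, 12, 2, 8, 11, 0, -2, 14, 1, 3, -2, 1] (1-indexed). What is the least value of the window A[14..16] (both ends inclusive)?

-2

Elements at indices 14..16: -2, 14, 1
min(-2, 14, 1) = -2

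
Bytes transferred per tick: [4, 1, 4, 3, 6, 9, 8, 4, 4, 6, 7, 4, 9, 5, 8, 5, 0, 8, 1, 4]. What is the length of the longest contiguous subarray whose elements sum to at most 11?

3

add 4: [4] sum 4, len 1
add 1: [4, 1] sum 5, len 2
add 4: [4, 1, 4] sum 9, len 3
add 3: [1, 4, 3] sum 8, len 3
add 6: [3, 6] sum 9, len 2
add 9: [9] sum 9, len 1
add 8: [8] sum 8, len 1
add 4: [4] sum 4, len 1
add 4: [4, 4] sum 8, len 2
add 6: [4, 6] sum 10, len 2
add 7: [7] sum 7, len 1
add 4: [7, 4] sum 11, len 2
add 9: [9] sum 9, len 1
add 5: [5] sum 5, len 1
add 8: [8] sum 8, len 1
add 5: [5] sum 5, len 1
add 0: [5, 0] sum 5, len 2
add 8: [0, 8] sum 8, len 2
add 1: [0, 8, 1] sum 9, len 3
add 4: [1, 4] sum 5, len 2
Longest length seen: 3.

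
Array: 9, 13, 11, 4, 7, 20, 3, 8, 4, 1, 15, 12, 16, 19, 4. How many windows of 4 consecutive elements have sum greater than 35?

6

(9, 13, 11, 4) → sum 37  > 35 ✓
(13, 11, 4, 7) → sum 35
(11, 4, 7, 20) → sum 42  > 35 ✓
(4, 7, 20, 3) → sum 34
(7, 20, 3, 8) → sum 38  > 35 ✓
(20, 3, 8, 4) → sum 35
(3, 8, 4, 1) → sum 16
(8, 4, 1, 15) → sum 28
(4, 1, 15, 12) → sum 32
(1, 15, 12, 16) → sum 44  > 35 ✓
(15, 12, 16, 19) → sum 62  > 35 ✓
(12, 16, 19, 4) → sum 51  > 35 ✓
6 windows satisfy the condition.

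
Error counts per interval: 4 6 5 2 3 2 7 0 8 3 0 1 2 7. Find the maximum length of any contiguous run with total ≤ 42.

12

Extend to the right; shrink from the left whenever the sum exceeds 42:
add 4: [4] sum 4, len 1
add 6: [4, 6] sum 10, len 2
add 5: [4, 6, 5] sum 15, len 3
add 2: [4, 6, 5, 2] sum 17, len 4
add 3: [4, 6, 5, 2, 3] sum 20, len 5
add 2: [4, 6, 5, 2, 3, 2] sum 22, len 6
add 7: [4, 6, 5, 2, 3, 2, 7] sum 29, len 7
add 0: [4, 6, 5, 2, 3, 2, 7, 0] sum 29, len 8
add 8: [4, 6, 5, 2, 3, 2, 7, 0, 8] sum 37, len 9
add 3: [4, 6, 5, 2, 3, 2, 7, 0, 8, 3] sum 40, len 10
add 0: [4, 6, 5, 2, 3, 2, 7, 0, 8, 3, 0] sum 40, len 11
add 1: [4, 6, 5, 2, 3, 2, 7, 0, 8, 3, 0, 1] sum 41, len 12
add 2: [6, 5, 2, 3, 2, 7, 0, 8, 3, 0, 1, 2] sum 39, len 12
add 7: [5, 2, 3, 2, 7, 0, 8, 3, 0, 1, 2, 7] sum 40, len 12
Longest length seen: 12.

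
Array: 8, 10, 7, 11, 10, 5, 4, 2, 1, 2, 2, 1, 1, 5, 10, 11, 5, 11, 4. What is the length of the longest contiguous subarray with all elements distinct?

add 8: [8] len 1
add 10: [8, 10] len 2
add 7: [8, 10, 7] len 3
add 11: [8, 10, 7, 11] len 4
add 10 (repeat 10, move left end past it): [7, 11, 10] len 3
add 5: [7, 11, 10, 5] len 4
add 4: [7, 11, 10, 5, 4] len 5
add 2: [7, 11, 10, 5, 4, 2] len 6
add 1: [7, 11, 10, 5, 4, 2, 1] len 7
add 2 (repeat 2, move left end past it): [1, 2] len 2
add 2 (repeat 2, move left end past it): [2] len 1
add 1: [2, 1] len 2
add 1 (repeat 1, move left end past it): [1] len 1
add 5: [1, 5] len 2
add 10: [1, 5, 10] len 3
add 11: [1, 5, 10, 11] len 4
add 5 (repeat 5, move left end past it): [10, 11, 5] len 3
add 11 (repeat 11, move left end past it): [5, 11] len 2
add 4: [5, 11, 4] len 3
Longest all-distinct length: 7.

7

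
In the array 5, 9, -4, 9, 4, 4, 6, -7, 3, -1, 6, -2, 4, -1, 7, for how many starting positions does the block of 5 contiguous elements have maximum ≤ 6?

6

5 9 -4 9 4 → max 9
9 -4 9 4 4 → max 9
-4 9 4 4 6 → max 9
9 4 4 6 -7 → max 9
4 4 6 -7 3 → max 6  ≤ 6 ✓
4 6 -7 3 -1 → max 6  ≤ 6 ✓
6 -7 3 -1 6 → max 6  ≤ 6 ✓
-7 3 -1 6 -2 → max 6  ≤ 6 ✓
3 -1 6 -2 4 → max 6  ≤ 6 ✓
-1 6 -2 4 -1 → max 6  ≤ 6 ✓
6 -2 4 -1 7 → max 7
6 windows satisfy the condition.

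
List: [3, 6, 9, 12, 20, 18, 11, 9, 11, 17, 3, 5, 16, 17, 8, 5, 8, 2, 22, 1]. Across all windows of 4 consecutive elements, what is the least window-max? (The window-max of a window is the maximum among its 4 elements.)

(3, 6, 9, 12) → max 12
(6, 9, 12, 20) → max 20
(9, 12, 20, 18) → max 20
(12, 20, 18, 11) → max 20
(20, 18, 11, 9) → max 20
(18, 11, 9, 11) → max 18
(11, 9, 11, 17) → max 17
(9, 11, 17, 3) → max 17
(11, 17, 3, 5) → max 17
(17, 3, 5, 16) → max 17
(3, 5, 16, 17) → max 17
(5, 16, 17, 8) → max 17
(16, 17, 8, 5) → max 17
(17, 8, 5, 8) → max 17
(8, 5, 8, 2) → max 8
(5, 8, 2, 22) → max 22
(8, 2, 22, 1) → max 22
Least of these is 8.

8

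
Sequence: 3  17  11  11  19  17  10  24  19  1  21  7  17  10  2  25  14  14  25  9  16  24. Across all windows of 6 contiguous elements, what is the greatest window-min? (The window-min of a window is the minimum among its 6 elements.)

10

Window mins for each of the 17 positions:
(3, 17, 11, 11, 19, 17) → min 3
(17, 11, 11, 19, 17, 10) → min 10
(11, 11, 19, 17, 10, 24) → min 10
(11, 19, 17, 10, 24, 19) → min 10
(19, 17, 10, 24, 19, 1) → min 1
(17, 10, 24, 19, 1, 21) → min 1
(10, 24, 19, 1, 21, 7) → min 1
(24, 19, 1, 21, 7, 17) → min 1
(19, 1, 21, 7, 17, 10) → min 1
(1, 21, 7, 17, 10, 2) → min 1
(21, 7, 17, 10, 2, 25) → min 2
(7, 17, 10, 2, 25, 14) → min 2
(17, 10, 2, 25, 14, 14) → min 2
(10, 2, 25, 14, 14, 25) → min 2
(2, 25, 14, 14, 25, 9) → min 2
(25, 14, 14, 25, 9, 16) → min 9
(14, 14, 25, 9, 16, 24) → min 9
Greatest of these is 10.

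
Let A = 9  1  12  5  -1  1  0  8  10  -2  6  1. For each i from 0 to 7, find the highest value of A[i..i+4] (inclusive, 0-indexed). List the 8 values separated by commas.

9 1 12 5 -1 → max 12
1 12 5 -1 1 → max 12
12 5 -1 1 0 → max 12
5 -1 1 0 8 → max 8
-1 1 0 8 10 → max 10
1 0 8 10 -2 → max 10
0 8 10 -2 6 → max 10
8 10 -2 6 1 → max 10

12, 12, 12, 8, 10, 10, 10, 10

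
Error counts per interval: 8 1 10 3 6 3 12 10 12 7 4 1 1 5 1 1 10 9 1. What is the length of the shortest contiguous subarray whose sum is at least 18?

2

add 8: running sum 8 < 18
add 1: running sum 9 < 18
end 2: [8, 1, 10] sum 19, len 3
end 3: [8, 1, 10, 3] sum 22, len 4
end 4: [10, 3, 6] sum 19, len 3
end 5: [10, 3, 6, 3] sum 22, len 4
end 6: [6, 3, 12] sum 21, len 3
end 7: [12, 10] sum 22, len 2
end 8: [10, 12] sum 22, len 2
end 9: [12, 7] sum 19, len 2
end 10: [12, 7, 4] sum 23, len 3
end 11: [12, 7, 4, 1] sum 24, len 4
end 12: [12, 7, 4, 1, 1] sum 25, len 5
end 13: [7, 4, 1, 1, 5] sum 18, len 5
end 14: [7, 4, 1, 1, 5, 1] sum 19, len 6
end 15: [7, 4, 1, 1, 5, 1, 1] sum 20, len 7
end 16: [1, 5, 1, 1, 10] sum 18, len 5
end 17: [10, 9] sum 19, len 2
end 18: [10, 9, 1] sum 20, len 3
Shortest qualifying length: 2.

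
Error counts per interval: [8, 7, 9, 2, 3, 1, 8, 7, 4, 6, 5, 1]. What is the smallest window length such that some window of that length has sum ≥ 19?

add 8: running sum 8 < 19
add 7: running sum 15 < 19
end 2: [8, 7, 9] sum 24, len 3
end 3: [8, 7, 9, 2] sum 26, len 4
end 4: [7, 9, 2, 3] sum 21, len 4
end 5: [7, 9, 2, 3, 1] sum 22, len 5
end 6: [9, 2, 3, 1, 8] sum 23, len 5
end 7: [3, 1, 8, 7] sum 19, len 4
end 8: [8, 7, 4] sum 19, len 3
end 9: [8, 7, 4, 6] sum 25, len 4
end 10: [7, 4, 6, 5] sum 22, len 4
end 11: [7, 4, 6, 5, 1] sum 23, len 5
Shortest qualifying length: 3.

3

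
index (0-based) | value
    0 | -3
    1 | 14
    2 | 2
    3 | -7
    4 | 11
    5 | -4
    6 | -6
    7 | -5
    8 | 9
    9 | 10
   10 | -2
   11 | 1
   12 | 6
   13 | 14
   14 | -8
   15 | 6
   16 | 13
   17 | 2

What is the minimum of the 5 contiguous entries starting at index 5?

Elements at indices 5..9: -4, -6, -5, 9, 10
min(-4, -6, -5, 9, 10) = -6

-6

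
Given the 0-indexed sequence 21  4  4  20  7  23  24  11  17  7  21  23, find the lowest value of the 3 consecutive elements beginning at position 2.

4

Elements at indices 2..4: 4, 20, 7
min(4, 20, 7) = 4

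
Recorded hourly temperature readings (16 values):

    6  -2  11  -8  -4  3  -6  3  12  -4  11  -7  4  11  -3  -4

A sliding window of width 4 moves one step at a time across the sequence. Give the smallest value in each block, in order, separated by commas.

-8, -8, -8, -8, -6, -6, -6, -4, -7, -7, -7, -7, -4

(6, -2, 11, -8) → min -8
(-2, 11, -8, -4) → min -8
(11, -8, -4, 3) → min -8
(-8, -4, 3, -6) → min -8
(-4, 3, -6, 3) → min -6
(3, -6, 3, 12) → min -6
(-6, 3, 12, -4) → min -6
(3, 12, -4, 11) → min -4
(12, -4, 11, -7) → min -7
(-4, 11, -7, 4) → min -7
(11, -7, 4, 11) → min -7
(-7, 4, 11, -3) → min -7
(4, 11, -3, -4) → min -4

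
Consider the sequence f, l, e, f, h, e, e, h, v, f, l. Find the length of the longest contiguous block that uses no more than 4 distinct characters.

[f] 1 distinct, len 1
[f, l] 2 distinct, len 2
[f, l, e] 3 distinct, len 3
[f, l, e, f] 3 distinct, len 4
[f, l, e, f, h] 4 distinct, len 5
[f, l, e, f, h, e] 4 distinct, len 6
[f, l, e, f, h, e, e] 4 distinct, len 7
[f, l, e, f, h, e, e, h] 4 distinct, len 8
[e, f, h, e, e, h, v] 4 distinct, len 7
[e, f, h, e, e, h, v, f] 4 distinct, len 8
[h, v, f, l] 4 distinct, len 4
Longest length with ≤4 distinct: 8.

8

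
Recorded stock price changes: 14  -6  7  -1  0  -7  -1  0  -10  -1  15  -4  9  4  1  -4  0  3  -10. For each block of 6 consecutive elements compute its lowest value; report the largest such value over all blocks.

14 -6 7 -1 0 -7 → min -7
-6 7 -1 0 -7 -1 → min -7
7 -1 0 -7 -1 0 → min -7
-1 0 -7 -1 0 -10 → min -10
0 -7 -1 0 -10 -1 → min -10
-7 -1 0 -10 -1 15 → min -10
-1 0 -10 -1 15 -4 → min -10
0 -10 -1 15 -4 9 → min -10
-10 -1 15 -4 9 4 → min -10
-1 15 -4 9 4 1 → min -4
15 -4 9 4 1 -4 → min -4
-4 9 4 1 -4 0 → min -4
9 4 1 -4 0 3 → min -4
4 1 -4 0 3 -10 → min -10
Largest of these is -4.

-4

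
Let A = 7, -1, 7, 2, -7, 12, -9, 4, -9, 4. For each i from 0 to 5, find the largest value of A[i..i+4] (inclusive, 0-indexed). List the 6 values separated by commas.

7 -1 7 2 -7 → max 7
-1 7 2 -7 12 → max 12
7 2 -7 12 -9 → max 12
2 -7 12 -9 4 → max 12
-7 12 -9 4 -9 → max 12
12 -9 4 -9 4 → max 12

7, 12, 12, 12, 12, 12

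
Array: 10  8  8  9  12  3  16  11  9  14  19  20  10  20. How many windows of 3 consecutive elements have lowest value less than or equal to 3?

[10, 8, 8] → min 8
[8, 8, 9] → min 8
[8, 9, 12] → min 8
[9, 12, 3] → min 3  ≤ 3 ✓
[12, 3, 16] → min 3  ≤ 3 ✓
[3, 16, 11] → min 3  ≤ 3 ✓
[16, 11, 9] → min 9
[11, 9, 14] → min 9
[9, 14, 19] → min 9
[14, 19, 20] → min 14
[19, 20, 10] → min 10
[20, 10, 20] → min 10
3 windows satisfy the condition.

3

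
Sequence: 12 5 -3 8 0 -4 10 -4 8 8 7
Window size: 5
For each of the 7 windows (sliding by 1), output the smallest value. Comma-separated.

12 5 -3 8 0 → min -3
5 -3 8 0 -4 → min -4
-3 8 0 -4 10 → min -4
8 0 -4 10 -4 → min -4
0 -4 10 -4 8 → min -4
-4 10 -4 8 8 → min -4
10 -4 8 8 7 → min -4

-3, -4, -4, -4, -4, -4, -4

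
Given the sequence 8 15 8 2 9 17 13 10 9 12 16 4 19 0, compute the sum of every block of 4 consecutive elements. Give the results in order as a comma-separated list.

33, 34, 36, 41, 49, 49, 44, 47, 41, 51, 39

[8, 15, 8, 2] → sum 33
[15, 8, 2, 9] → sum 34
[8, 2, 9, 17] → sum 36
[2, 9, 17, 13] → sum 41
[9, 17, 13, 10] → sum 49
[17, 13, 10, 9] → sum 49
[13, 10, 9, 12] → sum 44
[10, 9, 12, 16] → sum 47
[9, 12, 16, 4] → sum 41
[12, 16, 4, 19] → sum 51
[16, 4, 19, 0] → sum 39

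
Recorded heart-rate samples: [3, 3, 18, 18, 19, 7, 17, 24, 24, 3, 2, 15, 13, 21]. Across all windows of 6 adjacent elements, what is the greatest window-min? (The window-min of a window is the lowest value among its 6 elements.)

(3, 3, 18, 18, 19, 7) → min 3
(3, 18, 18, 19, 7, 17) → min 3
(18, 18, 19, 7, 17, 24) → min 7
(18, 19, 7, 17, 24, 24) → min 7
(19, 7, 17, 24, 24, 3) → min 3
(7, 17, 24, 24, 3, 2) → min 2
(17, 24, 24, 3, 2, 15) → min 2
(24, 24, 3, 2, 15, 13) → min 2
(24, 3, 2, 15, 13, 21) → min 2
Greatest of these is 7.

7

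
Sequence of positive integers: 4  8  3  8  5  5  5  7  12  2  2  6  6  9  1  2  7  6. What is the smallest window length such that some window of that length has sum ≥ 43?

7

add 4: running sum 4 < 43
add 8: running sum 12 < 43
add 3: running sum 15 < 43
add 8: running sum 23 < 43
add 5: running sum 28 < 43
add 5: running sum 33 < 43
add 5: running sum 38 < 43
end 7: [4, 8, 3, 8, 5, 5, 5, 7] sum 45, len 8
end 8: [3, 8, 5, 5, 5, 7, 12] sum 45, len 7
end 9: [8, 5, 5, 5, 7, 12, 2] sum 44, len 7
end 10: [8, 5, 5, 5, 7, 12, 2, 2] sum 46, len 8
end 11: [5, 5, 5, 7, 12, 2, 2, 6] sum 44, len 8
end 12: [5, 5, 7, 12, 2, 2, 6, 6] sum 45, len 8
end 13: [7, 12, 2, 2, 6, 6, 9] sum 44, len 7
end 14: [7, 12, 2, 2, 6, 6, 9, 1] sum 45, len 8
end 15: [7, 12, 2, 2, 6, 6, 9, 1, 2] sum 47, len 9
end 16: [12, 2, 2, 6, 6, 9, 1, 2, 7] sum 47, len 9
end 17: [12, 2, 2, 6, 6, 9, 1, 2, 7, 6] sum 53, len 10
Shortest qualifying length: 7.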